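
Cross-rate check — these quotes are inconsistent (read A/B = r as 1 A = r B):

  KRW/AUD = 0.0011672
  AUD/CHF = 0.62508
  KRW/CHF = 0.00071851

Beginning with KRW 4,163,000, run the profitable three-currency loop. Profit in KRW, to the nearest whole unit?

Profit: KRW 64,216

Profitable loop is KRW → AUD → CHF → KRW:
KRW 4,163,000 × 0.0011672 = AUD 4,859.05
AUD 4,859.05 × 0.62508 = CHF 3,037.30
CHF 3,037.30 ÷ 0.00071851 = KRW 4,227,216
Profit = KRW 4,227,216 − KRW 4,163,000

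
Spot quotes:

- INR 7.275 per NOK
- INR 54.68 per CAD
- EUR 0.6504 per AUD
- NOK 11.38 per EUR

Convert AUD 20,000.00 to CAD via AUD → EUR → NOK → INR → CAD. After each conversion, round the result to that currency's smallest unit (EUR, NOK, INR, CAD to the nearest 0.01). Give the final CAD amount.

AUD 20,000.00 × 0.6504 = EUR 13,008.00
EUR 13,008.00 × 11.38 = NOK 148,031.04
NOK 148,031.04 × 7.275 = INR 1,076,925.82
INR 1,076,925.82 ÷ 54.68 = CAD 19,695.06

CAD 19,695.06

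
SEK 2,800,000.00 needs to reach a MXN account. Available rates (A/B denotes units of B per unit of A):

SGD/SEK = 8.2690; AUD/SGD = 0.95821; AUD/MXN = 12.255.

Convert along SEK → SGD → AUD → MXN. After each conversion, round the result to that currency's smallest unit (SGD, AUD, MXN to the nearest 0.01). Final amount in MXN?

MXN 4,330,695.55

SEK 2,800,000.00 ÷ 8.2690 = SGD 338,614.10
SGD 338,614.10 ÷ 0.95821 = AUD 353,381.93
AUD 353,381.93 × 12.255 = MXN 4,330,695.55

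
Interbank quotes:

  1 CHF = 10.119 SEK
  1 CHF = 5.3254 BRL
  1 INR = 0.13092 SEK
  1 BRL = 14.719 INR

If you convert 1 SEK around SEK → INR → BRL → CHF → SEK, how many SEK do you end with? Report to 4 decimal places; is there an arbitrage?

0.9861 (arbitrage exists)

Around SEK → INR → BRL → CHF → SEK: 1 ÷ 0.13092 ÷ 14.719 ÷ 5.3254 × 10.119 = 0.986055
Product < 1; profitable direction is SEK → CHF → BRL → INR → SEK.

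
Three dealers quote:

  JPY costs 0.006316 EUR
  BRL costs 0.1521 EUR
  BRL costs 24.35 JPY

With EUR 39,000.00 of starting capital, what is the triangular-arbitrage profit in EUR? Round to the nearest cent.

Profit: EUR 434.51

Profitable loop is EUR → BRL → JPY → EUR:
EUR 39,000.00 ÷ 0.1521 = BRL 256,410.26
BRL 256,410.26 × 24.35 = JPY 6,243,590
JPY 6,243,590 × 0.006316 = EUR 39,434.51
Profit = EUR 39,434.51 − EUR 39,000.00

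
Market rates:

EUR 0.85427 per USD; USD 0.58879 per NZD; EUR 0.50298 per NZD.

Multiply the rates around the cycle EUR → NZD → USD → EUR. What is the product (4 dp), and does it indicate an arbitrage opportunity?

Around EUR → NZD → USD → EUR: 1 ÷ 0.50298 × 0.58879 × 0.85427 = 1.000011
Product ≈ 1 (deviation 0.001%, within rounding noise).

1.0000 (no arbitrage)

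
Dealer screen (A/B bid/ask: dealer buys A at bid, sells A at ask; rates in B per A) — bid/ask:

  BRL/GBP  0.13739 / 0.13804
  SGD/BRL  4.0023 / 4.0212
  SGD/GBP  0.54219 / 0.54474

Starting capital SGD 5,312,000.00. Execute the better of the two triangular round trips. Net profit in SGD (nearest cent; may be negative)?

Best loop SGD → BRL → GBP → SGD:
SGD 5,312,000.00 × 4.0023 (sell SGD at bid) = BRL 21,260,217.60
BRL 21,260,217.60 × 0.13739 (sell BRL at bid) = GBP 2,920,941.30
GBP 2,920,941.30 ÷ 0.54474 (buy SGD at ask) = SGD 5,362,083.37

Net profit: SGD 50,083.37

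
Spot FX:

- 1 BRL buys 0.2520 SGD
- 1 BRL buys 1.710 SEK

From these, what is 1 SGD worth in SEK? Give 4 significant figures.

1 SGD ÷ 0.2520 = 3.96825 BRL
3.96825 BRL × 1.710 = 6.78571 SEK

SGD/SEK = 6.786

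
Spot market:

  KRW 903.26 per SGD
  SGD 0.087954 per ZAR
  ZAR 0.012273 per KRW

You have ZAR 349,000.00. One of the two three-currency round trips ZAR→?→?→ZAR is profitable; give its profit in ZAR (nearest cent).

Profitable loop is ZAR → KRW → SGD → ZAR:
ZAR 349,000.00 ÷ 0.012273 = KRW 28,436,405
KRW 28,436,405 ÷ 903.26 = SGD 31,481.97
SGD 31,481.97 ÷ 0.087954 = ZAR 357,936.77
Profit = ZAR 357,936.77 − ZAR 349,000.00

Profit: ZAR 8,936.77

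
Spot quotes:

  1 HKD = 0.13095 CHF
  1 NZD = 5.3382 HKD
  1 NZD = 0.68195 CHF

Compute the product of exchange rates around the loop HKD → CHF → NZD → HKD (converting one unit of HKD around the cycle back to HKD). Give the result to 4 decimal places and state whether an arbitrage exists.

1.0251 (arbitrage exists)

Around HKD → CHF → NZD → HKD: 1 × 0.13095 ÷ 0.68195 × 5.3382 = 1.025057
Product > 1; profitable direction is HKD → CHF → NZD → HKD.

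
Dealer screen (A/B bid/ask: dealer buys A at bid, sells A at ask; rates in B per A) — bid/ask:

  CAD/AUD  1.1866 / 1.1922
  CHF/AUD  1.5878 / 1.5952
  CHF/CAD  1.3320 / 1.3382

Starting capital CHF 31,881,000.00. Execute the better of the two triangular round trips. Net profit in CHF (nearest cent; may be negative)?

Net result: CHF -151,911.95 (no profitable arbitrage after spreads)

Best loop CHF → AUD → CAD → CHF:
CHF 31,881,000.00 × 1.5878 (sell CHF at bid) = AUD 50,620,651.80
AUD 50,620,651.80 ÷ 1.1922 (buy CAD at ask) = CAD 42,459,865.63
CAD 42,459,865.63 ÷ 1.3382 (buy CHF at ask) = CHF 31,729,088.05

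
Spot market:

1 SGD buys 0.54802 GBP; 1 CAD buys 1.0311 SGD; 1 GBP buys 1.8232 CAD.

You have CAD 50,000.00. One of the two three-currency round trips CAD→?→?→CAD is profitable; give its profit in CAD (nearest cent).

Profitable loop is CAD → SGD → GBP → CAD:
CAD 50,000.00 × 1.0311 = SGD 51,555.00
SGD 51,555.00 × 0.54802 = GBP 28,253.17
GBP 28,253.17 × 1.8232 = CAD 51,511.18
Profit = CAD 51,511.18 − CAD 50,000.00

Profit: CAD 1,511.18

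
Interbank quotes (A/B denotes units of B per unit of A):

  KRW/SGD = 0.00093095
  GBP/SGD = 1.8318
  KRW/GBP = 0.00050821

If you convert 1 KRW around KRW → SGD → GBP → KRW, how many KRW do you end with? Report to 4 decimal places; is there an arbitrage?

Around KRW → SGD → GBP → KRW: 1 × 0.00093095 ÷ 1.8318 ÷ 0.00050821 = 1.000012
Product ≈ 1 (deviation 0.001%, within rounding noise).

1.0000 (no arbitrage)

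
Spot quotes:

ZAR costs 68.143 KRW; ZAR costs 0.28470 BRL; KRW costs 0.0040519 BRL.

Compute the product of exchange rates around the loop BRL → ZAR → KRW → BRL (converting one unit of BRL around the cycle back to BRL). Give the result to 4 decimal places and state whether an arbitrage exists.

Around BRL → ZAR → KRW → BRL: 1 ÷ 0.28470 × 68.143 × 0.0040519 = 0.969823
Product < 1; profitable direction is BRL → KRW → ZAR → BRL.

0.9698 (arbitrage exists)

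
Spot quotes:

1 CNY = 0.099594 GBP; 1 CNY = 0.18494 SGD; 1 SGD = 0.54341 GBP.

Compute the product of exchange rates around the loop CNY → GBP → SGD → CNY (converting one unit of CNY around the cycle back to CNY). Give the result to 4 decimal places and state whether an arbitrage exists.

Around CNY → GBP → SGD → CNY: 1 × 0.099594 ÷ 0.54341 ÷ 0.18494 = 0.991002
Product < 1; profitable direction is CNY → SGD → GBP → CNY.

0.9910 (arbitrage exists)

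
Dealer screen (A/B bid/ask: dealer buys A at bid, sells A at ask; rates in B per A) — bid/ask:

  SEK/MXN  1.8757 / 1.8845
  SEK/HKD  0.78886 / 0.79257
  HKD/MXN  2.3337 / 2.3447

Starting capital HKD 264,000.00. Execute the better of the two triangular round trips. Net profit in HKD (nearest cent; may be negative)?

Best loop HKD → SEK → MXN → HKD:
HKD 264,000.00 ÷ 0.79257 (buy SEK at ask) = SEK 333,093.61
SEK 333,093.61 × 1.8757 (sell SEK at bid) = MXN 624,783.68
MXN 624,783.68 ÷ 2.3447 (buy HKD at ask) = HKD 266,466.36

Net profit: HKD 2,466.36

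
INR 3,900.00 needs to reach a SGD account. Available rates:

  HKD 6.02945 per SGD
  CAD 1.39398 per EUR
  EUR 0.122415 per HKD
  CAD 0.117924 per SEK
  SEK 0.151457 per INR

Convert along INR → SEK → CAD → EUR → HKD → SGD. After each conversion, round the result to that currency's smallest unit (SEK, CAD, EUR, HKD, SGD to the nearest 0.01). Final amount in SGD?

INR 3,900.00 × 0.151457 = SEK 590.68
SEK 590.68 × 0.117924 = CAD 69.66
CAD 69.66 ÷ 1.39398 = EUR 49.97
EUR 49.97 ÷ 0.122415 = HKD 408.20
HKD 408.20 ÷ 6.02945 = SGD 67.70

SGD 67.70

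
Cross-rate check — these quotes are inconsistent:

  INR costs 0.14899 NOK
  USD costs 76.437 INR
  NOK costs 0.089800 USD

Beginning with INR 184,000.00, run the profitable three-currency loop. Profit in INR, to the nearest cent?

Profit: INR 4,171.96

Profitable loop is INR → NOK → USD → INR:
INR 184,000.00 × 0.14899 = NOK 27,414.16
NOK 27,414.16 × 0.089800 = USD 2,461.79
USD 2,461.79 × 76.437 = INR 188,171.96
Profit = INR 188,171.96 − INR 184,000.00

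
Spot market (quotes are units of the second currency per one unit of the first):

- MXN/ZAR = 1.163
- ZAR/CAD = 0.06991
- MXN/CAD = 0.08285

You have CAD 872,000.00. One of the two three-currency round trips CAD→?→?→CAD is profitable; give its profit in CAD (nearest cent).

Profit: CAD 16,566.59

Profitable loop is CAD → ZAR → MXN → CAD:
CAD 872,000.00 ÷ 0.06991 = ZAR 12,473,179.80
ZAR 12,473,179.80 ÷ 1.163 = MXN 10,725,004.13
MXN 10,725,004.13 × 0.08285 = CAD 888,566.59
Profit = CAD 888,566.59 − CAD 872,000.00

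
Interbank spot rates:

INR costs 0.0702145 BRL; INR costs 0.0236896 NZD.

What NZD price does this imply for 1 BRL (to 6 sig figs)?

1 BRL ÷ 0.0702145 = 14.2421 INR
14.2421 INR × 0.0236896 = 0.337389 NZD

BRL/NZD = 0.337389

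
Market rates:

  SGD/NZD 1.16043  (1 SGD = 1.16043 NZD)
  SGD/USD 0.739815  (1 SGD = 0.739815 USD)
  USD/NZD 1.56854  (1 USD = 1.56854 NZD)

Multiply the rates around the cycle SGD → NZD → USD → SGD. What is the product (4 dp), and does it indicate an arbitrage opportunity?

Around SGD → NZD → USD → SGD: 1 × 1.16043 ÷ 1.56854 ÷ 0.739815 = 1.000000
Product ≈ 1 (deviation 0.000%, within rounding noise).

1.0000 (no arbitrage)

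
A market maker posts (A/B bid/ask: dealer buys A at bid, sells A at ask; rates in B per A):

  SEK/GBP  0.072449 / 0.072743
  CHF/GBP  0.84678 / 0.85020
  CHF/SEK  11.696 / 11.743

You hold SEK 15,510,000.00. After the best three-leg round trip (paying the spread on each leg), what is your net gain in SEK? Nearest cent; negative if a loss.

Best loop SEK → GBP → CHF → SEK:
SEK 15,510,000.00 × 0.072449 (sell SEK at bid) = GBP 1,123,683.99
GBP 1,123,683.99 ÷ 0.85020 (buy CHF at ask) = CHF 1,321,670.18
CHF 1,321,670.18 × 11.696 (sell CHF at bid) = SEK 15,458,254.47

Net result: SEK -51,745.53 (no profitable arbitrage after spreads)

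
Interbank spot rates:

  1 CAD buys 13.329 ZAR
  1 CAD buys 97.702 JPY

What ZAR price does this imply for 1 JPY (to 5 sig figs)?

JPY/ZAR = 0.13643

1 JPY ÷ 97.702 = 0.0102352 CAD
0.0102352 CAD × 13.329 = 0.136425 ZAR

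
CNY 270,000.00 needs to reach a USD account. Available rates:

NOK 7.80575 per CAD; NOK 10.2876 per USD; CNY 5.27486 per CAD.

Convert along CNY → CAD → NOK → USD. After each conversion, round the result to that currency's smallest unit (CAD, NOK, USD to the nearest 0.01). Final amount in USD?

CNY 270,000.00 ÷ 5.27486 = CAD 51,186.19
CAD 51,186.19 × 7.80575 = NOK 399,546.60
NOK 399,546.60 ÷ 10.2876 = USD 38,837.69

USD 38,837.69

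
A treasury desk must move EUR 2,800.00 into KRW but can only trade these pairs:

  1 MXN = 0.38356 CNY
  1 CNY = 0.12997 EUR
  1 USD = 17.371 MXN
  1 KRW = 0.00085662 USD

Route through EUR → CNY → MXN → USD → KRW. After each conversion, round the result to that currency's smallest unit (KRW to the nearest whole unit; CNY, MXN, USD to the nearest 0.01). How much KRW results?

KRW 3,774,579

EUR 2,800.00 ÷ 0.12997 = CNY 21,543.43
CNY 21,543.43 ÷ 0.38356 = MXN 56,167.04
MXN 56,167.04 ÷ 17.371 = USD 3,233.38
USD 3,233.38 ÷ 0.00085662 = KRW 3,774,579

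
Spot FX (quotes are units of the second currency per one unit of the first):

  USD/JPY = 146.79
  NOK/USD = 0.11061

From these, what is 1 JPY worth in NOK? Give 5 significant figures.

JPY/NOK = 0.061590

1 JPY ÷ 146.79 = 0.00681245 USD
0.00681245 USD ÷ 0.11061 = 0.0615898 NOK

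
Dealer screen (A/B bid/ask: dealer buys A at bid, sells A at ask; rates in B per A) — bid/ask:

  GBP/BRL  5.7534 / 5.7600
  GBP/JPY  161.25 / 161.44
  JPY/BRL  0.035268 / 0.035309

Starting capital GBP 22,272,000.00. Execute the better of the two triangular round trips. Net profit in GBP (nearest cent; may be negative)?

Net profit: GBP 207,529.65

Best loop GBP → BRL → JPY → GBP:
GBP 22,272,000.00 × 5.7534 (sell GBP at bid) = BRL 128,139,724.80
BRL 128,139,724.80 ÷ 0.035309 (buy JPY at ask) = JPY 3,629,095,267
JPY 3,629,095,267 ÷ 161.44 (buy GBP at ask) = GBP 22,479,529.65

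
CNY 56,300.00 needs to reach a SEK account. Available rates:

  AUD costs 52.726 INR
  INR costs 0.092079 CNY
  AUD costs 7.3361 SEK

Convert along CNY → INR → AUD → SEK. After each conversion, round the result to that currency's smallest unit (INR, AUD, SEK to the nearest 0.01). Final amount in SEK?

SEK 85,072.28

CNY 56,300.00 ÷ 0.092079 = INR 611,431.49
INR 611,431.49 ÷ 52.726 = AUD 11,596.39
AUD 11,596.39 × 7.3361 = SEK 85,072.28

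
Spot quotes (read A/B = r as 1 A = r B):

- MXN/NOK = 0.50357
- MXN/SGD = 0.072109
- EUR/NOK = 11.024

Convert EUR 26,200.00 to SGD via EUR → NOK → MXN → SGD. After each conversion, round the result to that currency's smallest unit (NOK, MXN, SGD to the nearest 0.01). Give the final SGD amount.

EUR 26,200.00 × 11.024 = NOK 288,828.80
NOK 288,828.80 ÷ 0.50357 = MXN 573,562.36
MXN 573,562.36 × 0.072109 = SGD 41,359.01

SGD 41,359.01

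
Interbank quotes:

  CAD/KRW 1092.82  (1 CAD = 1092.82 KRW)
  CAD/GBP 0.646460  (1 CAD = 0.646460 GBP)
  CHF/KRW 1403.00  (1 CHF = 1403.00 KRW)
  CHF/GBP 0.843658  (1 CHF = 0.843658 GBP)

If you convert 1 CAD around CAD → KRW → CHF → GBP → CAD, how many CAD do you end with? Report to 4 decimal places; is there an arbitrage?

1.0165 (arbitrage exists)

Around CAD → KRW → CHF → GBP → CAD: 1 × 1092.82 ÷ 1403.00 × 0.843658 ÷ 0.646460 = 1.016520
Product > 1; profitable direction is CAD → KRW → CHF → GBP → CAD.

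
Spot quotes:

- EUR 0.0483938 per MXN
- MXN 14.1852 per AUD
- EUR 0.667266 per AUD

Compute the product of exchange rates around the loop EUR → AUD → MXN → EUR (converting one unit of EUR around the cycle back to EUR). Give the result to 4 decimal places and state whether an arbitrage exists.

1.0288 (arbitrage exists)

Around EUR → AUD → MXN → EUR: 1 ÷ 0.667266 × 14.1852 × 0.0483938 = 1.028789
Product > 1; profitable direction is EUR → AUD → MXN → EUR.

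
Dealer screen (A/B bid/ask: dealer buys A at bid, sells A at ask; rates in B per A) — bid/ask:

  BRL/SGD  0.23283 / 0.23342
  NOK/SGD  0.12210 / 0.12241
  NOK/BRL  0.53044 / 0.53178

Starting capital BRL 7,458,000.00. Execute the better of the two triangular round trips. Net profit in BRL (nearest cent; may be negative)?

Net profit: BRL 66,552.66

Best loop BRL → SGD → NOK → BRL:
BRL 7,458,000.00 × 0.23283 (sell BRL at bid) = SGD 1,736,446.14
SGD 1,736,446.14 ÷ 0.12241 (buy NOK at ask) = NOK 14,185,492.53
NOK 14,185,492.53 × 0.53044 (sell NOK at bid) = BRL 7,524,552.66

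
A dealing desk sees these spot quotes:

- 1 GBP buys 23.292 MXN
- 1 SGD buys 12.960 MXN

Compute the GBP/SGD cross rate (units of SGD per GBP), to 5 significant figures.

1 GBP × 23.292 = 23.292 MXN
23.292 MXN ÷ 12.960 = 1.79722 SGD

GBP/SGD = 1.7972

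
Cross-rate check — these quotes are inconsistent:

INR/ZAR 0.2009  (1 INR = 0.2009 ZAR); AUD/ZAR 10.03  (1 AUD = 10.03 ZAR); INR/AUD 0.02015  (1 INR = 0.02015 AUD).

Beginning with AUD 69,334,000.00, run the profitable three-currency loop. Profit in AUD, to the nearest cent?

Profit: AUD 415,693.39

Profitable loop is AUD → ZAR → INR → AUD:
AUD 69,334,000.00 × 10.03 = ZAR 695,420,020.00
ZAR 695,420,020.00 ÷ 0.2009 = INR 3,461,523,245.40
INR 3,461,523,245.40 × 0.02015 = AUD 69,749,693.39
Profit = AUD 69,749,693.39 − AUD 69,334,000.00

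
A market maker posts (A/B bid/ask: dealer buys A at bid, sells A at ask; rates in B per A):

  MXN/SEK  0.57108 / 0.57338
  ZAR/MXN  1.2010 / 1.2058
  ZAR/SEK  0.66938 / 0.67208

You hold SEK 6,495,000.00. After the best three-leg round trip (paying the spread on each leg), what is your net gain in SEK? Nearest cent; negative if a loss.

Net profit: SEK 133,238.73

Best loop SEK → ZAR → MXN → SEK:
SEK 6,495,000.00 ÷ 0.67208 (buy ZAR at ask) = ZAR 9,664,028.09
ZAR 9,664,028.09 × 1.2010 (sell ZAR at bid) = MXN 11,606,497.74
MXN 11,606,497.74 × 0.57108 (sell MXN at bid) = SEK 6,628,238.73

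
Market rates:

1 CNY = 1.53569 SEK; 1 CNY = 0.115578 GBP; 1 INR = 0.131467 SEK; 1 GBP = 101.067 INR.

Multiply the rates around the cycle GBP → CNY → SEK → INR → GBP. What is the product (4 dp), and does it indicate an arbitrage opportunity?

1.0000 (no arbitrage)

Around GBP → CNY → SEK → INR → GBP: 1 ÷ 0.115578 × 1.53569 ÷ 0.131467 ÷ 101.067 = 1.000005
Product ≈ 1 (deviation 0.001%, within rounding noise).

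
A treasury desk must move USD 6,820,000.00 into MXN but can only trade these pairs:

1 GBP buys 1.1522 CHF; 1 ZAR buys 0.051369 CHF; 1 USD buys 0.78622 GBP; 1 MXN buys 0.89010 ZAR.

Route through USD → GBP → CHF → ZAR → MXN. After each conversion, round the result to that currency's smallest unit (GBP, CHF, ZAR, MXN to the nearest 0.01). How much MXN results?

USD 6,820,000.00 × 0.78622 = GBP 5,362,020.40
GBP 5,362,020.40 × 1.1522 = CHF 6,178,119.90
CHF 6,178,119.90 ÷ 0.051369 = ZAR 120,269,421.25
ZAR 120,269,421.25 ÷ 0.89010 = MXN 135,118,999.27

MXN 135,118,999.27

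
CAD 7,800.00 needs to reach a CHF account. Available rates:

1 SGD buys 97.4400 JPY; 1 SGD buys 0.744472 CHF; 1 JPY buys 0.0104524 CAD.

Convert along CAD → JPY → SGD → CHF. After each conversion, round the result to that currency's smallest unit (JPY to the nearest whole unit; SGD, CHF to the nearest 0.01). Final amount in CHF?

CAD 7,800.00 ÷ 0.0104524 = JPY 746,240
JPY 746,240 ÷ 97.4400 = SGD 7,658.46
SGD 7,658.46 × 0.744472 = CHF 5,701.51

CHF 5,701.51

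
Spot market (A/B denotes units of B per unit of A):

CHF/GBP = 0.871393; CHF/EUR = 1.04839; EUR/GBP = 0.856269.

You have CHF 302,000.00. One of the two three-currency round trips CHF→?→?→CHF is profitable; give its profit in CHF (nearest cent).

Profitable loop is CHF → EUR → GBP → CHF:
CHF 302,000.00 × 1.04839 = EUR 316,613.78
EUR 316,613.78 × 0.856269 = GBP 271,106.56
GBP 271,106.56 ÷ 0.871393 = CHF 311,118.59
Profit = CHF 311,118.59 − CHF 302,000.00

Profit: CHF 9,118.59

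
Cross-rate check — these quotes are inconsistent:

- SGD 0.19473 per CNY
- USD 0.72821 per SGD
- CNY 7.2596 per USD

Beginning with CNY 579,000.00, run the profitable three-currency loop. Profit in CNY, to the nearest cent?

Profitable loop is CNY → SGD → USD → CNY:
CNY 579,000.00 × 0.19473 = SGD 112,748.67
SGD 112,748.67 × 0.72821 = USD 82,104.71
USD 82,104.71 × 7.2596 = CNY 596,047.35
Profit = CNY 596,047.35 − CNY 579,000.00

Profit: CNY 17,047.35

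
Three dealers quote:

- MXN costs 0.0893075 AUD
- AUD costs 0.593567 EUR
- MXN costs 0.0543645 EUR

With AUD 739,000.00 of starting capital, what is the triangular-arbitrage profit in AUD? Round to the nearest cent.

Profitable loop is AUD → MXN → EUR → AUD:
AUD 739,000.00 ÷ 0.0893075 = MXN 8,274,780.95
MXN 8,274,780.95 × 0.0543645 = EUR 449,854.33
EUR 449,854.33 ÷ 0.593567 = AUD 757,882.98
Profit = AUD 757,882.98 − AUD 739,000.00

Profit: AUD 18,882.98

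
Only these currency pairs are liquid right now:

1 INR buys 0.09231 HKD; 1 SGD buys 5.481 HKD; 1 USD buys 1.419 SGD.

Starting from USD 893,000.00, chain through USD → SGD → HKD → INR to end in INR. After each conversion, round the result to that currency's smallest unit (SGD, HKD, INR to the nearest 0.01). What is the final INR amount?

INR 75,239,327.59

USD 893,000.00 × 1.419 = SGD 1,267,167.00
SGD 1,267,167.00 × 5.481 = HKD 6,945,342.33
HKD 6,945,342.33 ÷ 0.09231 = INR 75,239,327.59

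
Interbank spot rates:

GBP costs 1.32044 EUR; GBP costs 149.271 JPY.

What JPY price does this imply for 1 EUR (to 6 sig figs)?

1 EUR ÷ 1.32044 = 0.757323 GBP
0.757323 GBP × 149.271 = 113.046 JPY

EUR/JPY = 113.046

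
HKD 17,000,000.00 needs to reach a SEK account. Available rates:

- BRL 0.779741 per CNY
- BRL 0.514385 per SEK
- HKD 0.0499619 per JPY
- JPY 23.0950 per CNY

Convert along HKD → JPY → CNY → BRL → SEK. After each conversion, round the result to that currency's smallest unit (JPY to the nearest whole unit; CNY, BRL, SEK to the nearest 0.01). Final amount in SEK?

HKD 17,000,000.00 ÷ 0.0499619 = JPY 340,259,278
JPY 340,259,278 ÷ 23.0950 = CNY 14,733,027.84
CNY 14,733,027.84 × 0.779741 = BRL 11,487,945.86
BRL 11,487,945.86 ÷ 0.514385 = SEK 22,333,360.93

SEK 22,333,360.93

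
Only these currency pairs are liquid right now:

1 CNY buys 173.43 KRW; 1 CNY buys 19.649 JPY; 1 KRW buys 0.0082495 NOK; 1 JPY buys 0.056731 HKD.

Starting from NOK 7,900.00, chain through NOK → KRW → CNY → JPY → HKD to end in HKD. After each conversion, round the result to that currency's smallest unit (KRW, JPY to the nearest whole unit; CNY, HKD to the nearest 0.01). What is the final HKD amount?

HKD 6,155.09

NOK 7,900.00 ÷ 0.0082495 = KRW 957,634
KRW 957,634 ÷ 173.43 = CNY 5,521.73
CNY 5,521.73 × 19.649 = JPY 108,496
JPY 108,496 × 0.056731 = HKD 6,155.09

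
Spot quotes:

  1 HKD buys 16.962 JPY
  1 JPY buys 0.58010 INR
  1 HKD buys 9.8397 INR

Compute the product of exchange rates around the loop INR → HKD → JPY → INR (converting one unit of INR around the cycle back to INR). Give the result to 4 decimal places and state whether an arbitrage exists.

1.0000 (no arbitrage)

Around INR → HKD → JPY → INR: 1 ÷ 9.8397 × 16.962 × 0.58010 = 0.999996
Product ≈ 1 (deviation 0.000%, within rounding noise).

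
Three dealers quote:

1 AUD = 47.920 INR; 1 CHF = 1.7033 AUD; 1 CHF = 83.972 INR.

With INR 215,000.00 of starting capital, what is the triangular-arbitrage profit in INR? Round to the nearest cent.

Profit: INR 6,189.75

Profitable loop is INR → AUD → CHF → INR:
INR 215,000.00 ÷ 47.920 = AUD 4,486.64
AUD 4,486.64 ÷ 1.7033 = CHF 2,634.09
CHF 2,634.09 × 83.972 = INR 221,189.75
Profit = INR 221,189.75 − INR 215,000.00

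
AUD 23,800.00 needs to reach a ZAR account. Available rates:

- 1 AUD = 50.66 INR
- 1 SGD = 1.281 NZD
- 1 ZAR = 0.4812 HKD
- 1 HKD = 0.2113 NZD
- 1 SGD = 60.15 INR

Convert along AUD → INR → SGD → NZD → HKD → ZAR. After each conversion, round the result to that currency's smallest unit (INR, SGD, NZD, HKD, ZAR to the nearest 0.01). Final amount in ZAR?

ZAR 252,540.19

AUD 23,800.00 × 50.66 = INR 1,205,708.00
INR 1,205,708.00 ÷ 60.15 = SGD 20,045.02
SGD 20,045.02 × 1.281 = NZD 25,677.67
NZD 25,677.67 ÷ 0.2113 = HKD 121,522.34
HKD 121,522.34 ÷ 0.4812 = ZAR 252,540.19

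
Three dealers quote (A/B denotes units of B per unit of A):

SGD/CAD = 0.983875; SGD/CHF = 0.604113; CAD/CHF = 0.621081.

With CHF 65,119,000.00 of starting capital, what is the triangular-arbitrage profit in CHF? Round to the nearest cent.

Profit: CHF 749,490.40

Profitable loop is CHF → SGD → CAD → CHF:
CHF 65,119,000.00 ÷ 0.604113 = SGD 107,792,747.38
SGD 107,792,747.38 × 0.983875 = CAD 106,054,589.33
CAD 106,054,589.33 × 0.621081 = CHF 65,868,490.40
Profit = CHF 65,868,490.40 − CHF 65,119,000.00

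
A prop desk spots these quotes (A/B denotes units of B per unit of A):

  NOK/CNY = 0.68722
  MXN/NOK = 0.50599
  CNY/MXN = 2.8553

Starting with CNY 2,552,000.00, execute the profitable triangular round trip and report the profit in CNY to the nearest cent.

Profitable loop is CNY → NOK → MXN → CNY:
CNY 2,552,000.00 ÷ 0.68722 = NOK 3,713,512.41
NOK 3,713,512.41 ÷ 0.50599 = MXN 7,339,102.38
MXN 7,339,102.38 ÷ 2.8553 = CNY 2,570,343.70
Profit = CNY 2,570,343.70 − CNY 2,552,000.00

Profit: CNY 18,343.70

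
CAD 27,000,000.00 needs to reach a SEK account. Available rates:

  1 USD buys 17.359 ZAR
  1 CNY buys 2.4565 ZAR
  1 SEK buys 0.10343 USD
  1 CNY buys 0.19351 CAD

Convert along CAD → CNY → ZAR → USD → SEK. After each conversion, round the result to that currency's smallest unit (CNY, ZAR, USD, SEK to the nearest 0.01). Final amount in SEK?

SEK 190,899,983.95

CAD 27,000,000.00 ÷ 0.19351 = CNY 139,527,672.99
CNY 139,527,672.99 × 2.4565 = ZAR 342,749,728.70
ZAR 342,749,728.70 ÷ 17.359 = USD 19,744,785.34
USD 19,744,785.34 ÷ 0.10343 = SEK 190,899,983.95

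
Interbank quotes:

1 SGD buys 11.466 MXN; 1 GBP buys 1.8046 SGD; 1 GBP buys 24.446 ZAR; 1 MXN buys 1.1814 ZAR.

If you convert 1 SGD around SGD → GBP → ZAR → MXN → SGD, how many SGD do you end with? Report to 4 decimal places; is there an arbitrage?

Around SGD → GBP → ZAR → MXN → SGD: 1 ÷ 1.8046 × 24.446 ÷ 1.1814 ÷ 11.466 = 1.000041
Product ≈ 1 (deviation 0.004%, within rounding noise).

1.0000 (no arbitrage)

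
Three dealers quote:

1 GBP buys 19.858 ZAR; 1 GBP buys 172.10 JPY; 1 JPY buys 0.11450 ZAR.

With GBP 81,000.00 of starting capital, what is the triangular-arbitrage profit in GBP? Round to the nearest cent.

Profitable loop is GBP → ZAR → JPY → GBP:
GBP 81,000.00 × 19.858 = ZAR 1,608,498.00
ZAR 1,608,498.00 ÷ 0.11450 = JPY 14,048,017
JPY 14,048,017 ÷ 172.10 = GBP 81,627.06
Profit = GBP 81,627.06 − GBP 81,000.00

Profit: GBP 627.06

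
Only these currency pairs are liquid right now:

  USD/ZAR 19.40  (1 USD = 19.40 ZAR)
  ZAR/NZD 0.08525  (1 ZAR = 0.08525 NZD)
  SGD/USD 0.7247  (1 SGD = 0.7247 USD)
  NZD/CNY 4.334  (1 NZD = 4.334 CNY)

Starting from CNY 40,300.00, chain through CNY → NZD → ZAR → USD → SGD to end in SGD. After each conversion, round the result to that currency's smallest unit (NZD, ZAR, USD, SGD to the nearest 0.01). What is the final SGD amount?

CNY 40,300.00 ÷ 4.334 = NZD 9,298.57
NZD 9,298.57 ÷ 0.08525 = ZAR 109,074.13
ZAR 109,074.13 ÷ 19.40 = USD 5,622.38
USD 5,622.38 ÷ 0.7247 = SGD 7,758.22

SGD 7,758.22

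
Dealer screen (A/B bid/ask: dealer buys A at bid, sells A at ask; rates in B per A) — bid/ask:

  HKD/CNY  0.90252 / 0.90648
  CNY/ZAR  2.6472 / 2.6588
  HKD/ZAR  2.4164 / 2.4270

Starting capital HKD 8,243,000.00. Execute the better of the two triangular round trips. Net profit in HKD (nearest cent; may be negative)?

Best loop HKD → ZAR → CNY → HKD:
HKD 8,243,000.00 × 2.4164 (sell HKD at bid) = ZAR 19,918,385.20
ZAR 19,918,385.20 ÷ 2.6588 (buy CNY at ask) = CNY 7,491,494.36
CNY 7,491,494.36 ÷ 0.90648 (buy HKD at ask) = HKD 8,264,379.09

Net profit: HKD 21,379.09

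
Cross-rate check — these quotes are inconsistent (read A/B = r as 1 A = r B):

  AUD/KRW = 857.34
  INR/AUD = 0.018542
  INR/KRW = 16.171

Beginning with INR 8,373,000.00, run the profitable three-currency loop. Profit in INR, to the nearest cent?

Profitable loop is INR → KRW → AUD → INR:
INR 8,373,000.00 × 16.171 = KRW 135,399,783
KRW 135,399,783 ÷ 857.34 = AUD 157,930.09
AUD 157,930.09 ÷ 0.018542 = INR 8,517,424.74
Profit = INR 8,517,424.74 − INR 8,373,000.00

Profit: INR 144,424.74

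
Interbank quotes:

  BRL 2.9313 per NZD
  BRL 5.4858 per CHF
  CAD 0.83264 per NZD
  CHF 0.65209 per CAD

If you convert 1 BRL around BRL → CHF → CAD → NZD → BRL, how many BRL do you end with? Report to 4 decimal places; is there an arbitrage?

0.9841 (arbitrage exists)

Around BRL → CHF → CAD → NZD → BRL: 1 ÷ 5.4858 ÷ 0.65209 ÷ 0.83264 × 2.9313 = 0.984137
Product < 1; profitable direction is BRL → NZD → CAD → CHF → BRL.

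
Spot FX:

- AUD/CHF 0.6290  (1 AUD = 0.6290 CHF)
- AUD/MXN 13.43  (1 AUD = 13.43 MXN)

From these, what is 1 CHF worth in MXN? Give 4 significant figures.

1 CHF ÷ 0.6290 = 1.58983 AUD
1.58983 AUD × 13.43 = 21.3514 MXN

CHF/MXN = 21.35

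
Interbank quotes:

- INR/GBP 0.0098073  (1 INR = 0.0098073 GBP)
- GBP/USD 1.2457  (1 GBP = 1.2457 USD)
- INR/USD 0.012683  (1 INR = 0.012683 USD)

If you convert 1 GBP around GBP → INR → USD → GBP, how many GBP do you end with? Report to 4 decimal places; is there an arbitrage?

1.0381 (arbitrage exists)

Around GBP → INR → USD → GBP: 1 ÷ 0.0098073 × 0.012683 ÷ 1.2457 = 1.038148
Product > 1; profitable direction is GBP → INR → USD → GBP.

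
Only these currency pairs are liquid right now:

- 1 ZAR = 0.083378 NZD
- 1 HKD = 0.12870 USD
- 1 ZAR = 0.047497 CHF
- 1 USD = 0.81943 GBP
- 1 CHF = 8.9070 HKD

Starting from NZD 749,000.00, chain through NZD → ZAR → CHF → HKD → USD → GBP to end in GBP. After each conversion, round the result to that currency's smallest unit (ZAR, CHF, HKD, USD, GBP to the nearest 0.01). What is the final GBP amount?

GBP 400,791.39

NZD 749,000.00 ÷ 0.083378 = ZAR 8,983,185.01
ZAR 8,983,185.01 × 0.047497 = CHF 426,674.34
CHF 426,674.34 × 8.9070 = HKD 3,800,388.35
HKD 3,800,388.35 × 0.12870 = USD 489,109.98
USD 489,109.98 × 0.81943 = GBP 400,791.39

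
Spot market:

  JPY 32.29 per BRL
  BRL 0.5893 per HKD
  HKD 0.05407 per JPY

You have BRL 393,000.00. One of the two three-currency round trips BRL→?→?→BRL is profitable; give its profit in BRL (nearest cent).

Profitable loop is BRL → JPY → HKD → BRL:
BRL 393,000.00 × 32.29 = JPY 12,689,970
JPY 12,689,970 × 0.05407 = HKD 686,146.68
HKD 686,146.68 × 0.5893 = BRL 404,346.24
Profit = BRL 404,346.24 − BRL 393,000.00

Profit: BRL 11,346.24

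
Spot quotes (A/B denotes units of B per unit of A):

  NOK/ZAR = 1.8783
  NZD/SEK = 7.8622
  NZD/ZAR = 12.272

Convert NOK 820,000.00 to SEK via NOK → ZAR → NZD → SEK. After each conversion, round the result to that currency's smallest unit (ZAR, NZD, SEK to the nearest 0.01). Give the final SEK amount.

NOK 820,000.00 × 1.8783 = ZAR 1,540,206.00
ZAR 1,540,206.00 ÷ 12.272 = NZD 125,505.70
NZD 125,505.70 × 7.8622 = SEK 986,750.91

SEK 986,750.91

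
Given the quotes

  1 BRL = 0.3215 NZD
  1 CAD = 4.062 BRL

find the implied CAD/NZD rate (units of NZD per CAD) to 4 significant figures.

CAD/NZD = 1.306

1 CAD × 4.062 = 4.062 BRL
4.062 BRL × 0.3215 = 1.30593 NZD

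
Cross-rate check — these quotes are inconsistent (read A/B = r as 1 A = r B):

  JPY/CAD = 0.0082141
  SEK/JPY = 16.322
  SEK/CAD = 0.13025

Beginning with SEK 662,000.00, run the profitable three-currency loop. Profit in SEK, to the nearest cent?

Profit: SEK 19,418.02

Profitable loop is SEK → JPY → CAD → SEK:
SEK 662,000.00 × 16.322 = JPY 10,805,164
JPY 10,805,164 × 0.0082141 = CAD 88,754.70
CAD 88,754.70 ÷ 0.13025 = SEK 681,418.02
Profit = SEK 681,418.02 − SEK 662,000.00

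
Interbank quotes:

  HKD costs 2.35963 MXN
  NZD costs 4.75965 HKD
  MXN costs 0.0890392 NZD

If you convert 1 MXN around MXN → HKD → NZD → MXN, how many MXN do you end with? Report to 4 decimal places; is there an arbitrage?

Around MXN → HKD → NZD → MXN: 1 ÷ 2.35963 ÷ 4.75965 ÷ 0.0890392 = 1.000000
Product ≈ 1 (deviation 0.000%, within rounding noise).

1.0000 (no arbitrage)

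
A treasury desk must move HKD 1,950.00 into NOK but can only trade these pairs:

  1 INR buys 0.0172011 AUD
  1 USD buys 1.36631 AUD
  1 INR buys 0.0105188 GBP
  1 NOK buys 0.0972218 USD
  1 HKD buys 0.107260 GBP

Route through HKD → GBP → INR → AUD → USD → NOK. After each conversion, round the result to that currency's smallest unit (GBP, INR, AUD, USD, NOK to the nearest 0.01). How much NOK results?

HKD 1,950.00 × 0.107260 = GBP 209.16
GBP 209.16 ÷ 0.0105188 = INR 19,884.40
INR 19,884.40 × 0.0172011 = AUD 342.03
AUD 342.03 ÷ 1.36631 = USD 250.33
USD 250.33 ÷ 0.0972218 = NOK 2,574.83

NOK 2,574.83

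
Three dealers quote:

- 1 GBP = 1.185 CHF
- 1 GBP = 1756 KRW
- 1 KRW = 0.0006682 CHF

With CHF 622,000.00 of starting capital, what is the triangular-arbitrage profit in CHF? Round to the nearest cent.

Profit: CHF 6,170.81

Profitable loop is CHF → KRW → GBP → CHF:
CHF 622,000.00 ÷ 0.0006682 = KRW 930,859,024
KRW 930,859,024 ÷ 1756 = GBP 530,101.95
GBP 530,101.95 × 1.185 = CHF 628,170.81
Profit = CHF 628,170.81 − CHF 622,000.00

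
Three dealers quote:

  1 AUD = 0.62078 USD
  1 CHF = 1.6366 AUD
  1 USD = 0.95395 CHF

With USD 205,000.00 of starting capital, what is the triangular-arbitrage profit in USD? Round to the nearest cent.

Profit: USD 6,518.32

Profitable loop is USD → AUD → CHF → USD:
USD 205,000.00 ÷ 0.62078 = AUD 330,229.71
AUD 330,229.71 ÷ 1.6366 = CHF 201,777.90
CHF 201,777.90 ÷ 0.95395 = USD 211,518.32
Profit = USD 211,518.32 − USD 205,000.00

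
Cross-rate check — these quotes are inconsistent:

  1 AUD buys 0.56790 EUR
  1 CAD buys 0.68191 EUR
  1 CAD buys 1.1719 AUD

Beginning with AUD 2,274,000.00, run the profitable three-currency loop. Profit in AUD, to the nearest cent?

Profitable loop is AUD → CAD → EUR → AUD:
AUD 2,274,000.00 ÷ 1.1719 = CAD 1,940,438.60
CAD 1,940,438.60 × 0.68191 = EUR 1,323,204.49
EUR 1,323,204.49 ÷ 0.56790 = AUD 2,329,995.58
Profit = AUD 2,329,995.58 − AUD 2,274,000.00

Profit: AUD 55,995.58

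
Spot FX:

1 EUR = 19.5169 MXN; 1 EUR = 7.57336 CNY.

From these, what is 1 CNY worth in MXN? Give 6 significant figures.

CNY/MXN = 2.57705

1 CNY ÷ 7.57336 = 0.132042 EUR
0.132042 EUR × 19.5169 = 2.57705 MXN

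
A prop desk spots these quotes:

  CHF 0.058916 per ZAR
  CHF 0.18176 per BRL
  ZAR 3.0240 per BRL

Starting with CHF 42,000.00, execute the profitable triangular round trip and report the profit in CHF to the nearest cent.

Profitable loop is CHF → ZAR → BRL → CHF:
CHF 42,000.00 ÷ 0.058916 = ZAR 712,879.35
ZAR 712,879.35 ÷ 3.0240 = BRL 235,740.53
BRL 235,740.53 × 0.18176 = CHF 42,848.20
Profit = CHF 42,848.20 − CHF 42,000.00

Profit: CHF 848.20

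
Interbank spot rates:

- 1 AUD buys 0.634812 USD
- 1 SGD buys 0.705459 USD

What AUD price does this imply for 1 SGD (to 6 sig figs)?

1 SGD × 0.705459 = 0.705459 USD
0.705459 USD ÷ 0.634812 = 1.11129 AUD

SGD/AUD = 1.11129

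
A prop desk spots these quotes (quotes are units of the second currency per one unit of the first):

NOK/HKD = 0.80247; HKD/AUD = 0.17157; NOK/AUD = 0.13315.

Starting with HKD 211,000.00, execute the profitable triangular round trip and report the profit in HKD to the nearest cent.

Profitable loop is HKD → AUD → NOK → HKD:
HKD 211,000.00 × 0.17157 = AUD 36,201.27
AUD 36,201.27 ÷ 0.13315 = NOK 271,883.36
NOK 271,883.36 × 0.80247 = HKD 218,178.24
Profit = HKD 218,178.24 − HKD 211,000.00

Profit: HKD 7,178.24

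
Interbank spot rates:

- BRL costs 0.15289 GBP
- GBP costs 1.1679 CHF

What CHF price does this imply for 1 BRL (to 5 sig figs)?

BRL/CHF = 0.17856

1 BRL × 0.15289 = 0.15289 GBP
0.15289 GBP × 1.1679 = 0.17856 CHF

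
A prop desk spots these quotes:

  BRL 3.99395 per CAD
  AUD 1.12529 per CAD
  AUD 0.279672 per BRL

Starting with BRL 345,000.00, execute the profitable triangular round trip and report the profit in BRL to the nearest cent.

Profitable loop is BRL → CAD → AUD → BRL:
BRL 345,000.00 ÷ 3.99395 = CAD 86,380.65
CAD 86,380.65 × 1.12529 = AUD 97,203.28
AUD 97,203.28 ÷ 0.279672 = BRL 347,561.72
Profit = BRL 347,561.72 − BRL 345,000.00

Profit: BRL 2,561.72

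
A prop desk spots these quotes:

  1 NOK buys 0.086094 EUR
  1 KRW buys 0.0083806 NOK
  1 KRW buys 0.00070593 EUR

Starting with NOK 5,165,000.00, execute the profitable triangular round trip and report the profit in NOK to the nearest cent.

Profitable loop is NOK → EUR → KRW → NOK:
NOK 5,165,000.00 × 0.086094 = EUR 444,675.51
EUR 444,675.51 ÷ 0.00070593 = KRW 629,914,453
KRW 629,914,453 × 0.0083806 = NOK 5,279,061.07
Profit = NOK 5,279,061.07 − NOK 5,165,000.00

Profit: NOK 114,061.07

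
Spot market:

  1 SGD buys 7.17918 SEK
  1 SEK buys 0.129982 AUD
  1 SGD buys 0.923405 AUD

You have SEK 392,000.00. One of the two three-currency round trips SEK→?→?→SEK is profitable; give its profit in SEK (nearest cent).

Profitable loop is SEK → AUD → SGD → SEK:
SEK 392,000.00 × 0.129982 = AUD 50,952.94
AUD 50,952.94 ÷ 0.923405 = SGD 55,179.41
SGD 55,179.41 × 7.17918 = SEK 396,142.92
Profit = SEK 396,142.92 − SEK 392,000.00

Profit: SEK 4,142.92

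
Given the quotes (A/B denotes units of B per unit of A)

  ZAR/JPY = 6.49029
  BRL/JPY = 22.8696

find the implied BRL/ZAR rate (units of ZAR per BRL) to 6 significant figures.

BRL/ZAR = 3.52366

1 BRL × 22.8696 = 22.8696 JPY
22.8696 JPY ÷ 6.49029 = 3.52366 ZAR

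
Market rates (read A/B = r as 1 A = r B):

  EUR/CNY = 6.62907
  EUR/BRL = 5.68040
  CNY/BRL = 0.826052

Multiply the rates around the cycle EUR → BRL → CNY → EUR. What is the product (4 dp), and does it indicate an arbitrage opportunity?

Around EUR → BRL → CNY → EUR: 1 × 5.68040 ÷ 0.826052 ÷ 6.62907 = 1.037335
Product > 1; profitable direction is EUR → BRL → CNY → EUR.

1.0373 (arbitrage exists)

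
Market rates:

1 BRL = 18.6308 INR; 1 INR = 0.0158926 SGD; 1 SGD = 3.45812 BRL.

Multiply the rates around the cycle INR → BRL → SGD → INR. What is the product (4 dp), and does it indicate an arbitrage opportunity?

0.9766 (arbitrage exists)

Around INR → BRL → SGD → INR: 1 ÷ 18.6308 ÷ 3.45812 ÷ 0.0158926 = 0.976638
Product < 1; profitable direction is INR → SGD → BRL → INR.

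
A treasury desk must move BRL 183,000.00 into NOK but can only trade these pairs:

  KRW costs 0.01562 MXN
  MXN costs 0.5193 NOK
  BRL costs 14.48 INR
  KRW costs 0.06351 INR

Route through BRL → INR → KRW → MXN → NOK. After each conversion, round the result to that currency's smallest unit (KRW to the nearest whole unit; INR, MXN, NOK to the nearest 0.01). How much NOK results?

BRL 183,000.00 × 14.48 = INR 2,649,840.00
INR 2,649,840.00 ÷ 0.06351 = KRW 41,723,193
KRW 41,723,193 × 0.01562 = MXN 651,716.27
MXN 651,716.27 × 0.5193 = NOK 338,436.26

NOK 338,436.26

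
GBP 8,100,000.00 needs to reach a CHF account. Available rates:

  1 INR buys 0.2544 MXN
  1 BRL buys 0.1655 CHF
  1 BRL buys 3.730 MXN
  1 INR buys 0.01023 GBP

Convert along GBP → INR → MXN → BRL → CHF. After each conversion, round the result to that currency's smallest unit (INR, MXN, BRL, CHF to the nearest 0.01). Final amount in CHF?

CHF 8,937,491.84

GBP 8,100,000.00 ÷ 0.01023 = INR 791,788,856.30
INR 791,788,856.30 × 0.2544 = MXN 201,431,085.04
MXN 201,431,085.04 ÷ 3.730 = BRL 54,002,971.86
BRL 54,002,971.86 × 0.1655 = CHF 8,937,491.84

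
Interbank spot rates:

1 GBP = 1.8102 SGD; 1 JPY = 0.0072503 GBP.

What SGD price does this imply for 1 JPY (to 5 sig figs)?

JPY/SGD = 0.013124

1 JPY × 0.0072503 = 0.0072503 GBP
0.0072503 GBP × 1.8102 = 0.0131245 SGD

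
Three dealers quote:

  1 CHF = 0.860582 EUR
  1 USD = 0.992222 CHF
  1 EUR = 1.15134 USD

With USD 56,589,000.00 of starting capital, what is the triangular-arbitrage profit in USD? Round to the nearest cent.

Profitable loop is USD → EUR → CHF → USD:
USD 56,589,000.00 ÷ 1.15134 = EUR 49,150,555.01
EUR 49,150,555.01 ÷ 0.860582 = CHF 57,113,157.15
CHF 57,113,157.15 ÷ 0.992222 = USD 57,560,865.56
Profit = USD 57,560,865.56 − USD 56,589,000.00

Profit: USD 971,865.56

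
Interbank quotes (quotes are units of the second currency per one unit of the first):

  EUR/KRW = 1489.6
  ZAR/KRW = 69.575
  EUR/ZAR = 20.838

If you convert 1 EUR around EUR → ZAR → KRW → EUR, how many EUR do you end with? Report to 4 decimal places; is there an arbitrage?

0.9733 (arbitrage exists)

Around EUR → ZAR → KRW → EUR: 1 × 20.838 × 69.575 ÷ 1489.6 = 0.973284
Product < 1; profitable direction is EUR → KRW → ZAR → EUR.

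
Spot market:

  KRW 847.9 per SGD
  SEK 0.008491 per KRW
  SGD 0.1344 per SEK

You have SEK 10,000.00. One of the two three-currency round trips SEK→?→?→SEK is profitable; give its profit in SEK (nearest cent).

Profitable loop is SEK → KRW → SGD → SEK:
SEK 10,000.00 ÷ 0.008491 = KRW 1,177,718
KRW 1,177,718 ÷ 847.9 = SGD 1,388.98
SGD 1,388.98 ÷ 0.1344 = SEK 10,334.69
Profit = SEK 10,334.69 − SEK 10,000.00

Profit: SEK 334.69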